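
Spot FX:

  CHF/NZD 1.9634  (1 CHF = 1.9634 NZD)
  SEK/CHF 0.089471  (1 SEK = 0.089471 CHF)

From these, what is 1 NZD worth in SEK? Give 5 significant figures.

NZD/SEK = 5.6926

1 NZD ÷ 1.9634 = 0.509321 CHF
0.509321 CHF ÷ 0.089471 = 5.69258 SEK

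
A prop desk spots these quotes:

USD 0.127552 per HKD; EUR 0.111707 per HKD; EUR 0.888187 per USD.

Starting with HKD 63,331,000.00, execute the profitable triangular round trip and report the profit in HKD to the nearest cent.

Profit: HKD 897,479.66

Profitable loop is HKD → USD → EUR → HKD:
HKD 63,331,000.00 × 0.127552 = USD 8,077,995.71
USD 8,077,995.71 × 0.888187 = EUR 7,174,770.78
EUR 7,174,770.78 ÷ 0.111707 = HKD 64,228,479.66
Profit = HKD 64,228,479.66 − HKD 63,331,000.00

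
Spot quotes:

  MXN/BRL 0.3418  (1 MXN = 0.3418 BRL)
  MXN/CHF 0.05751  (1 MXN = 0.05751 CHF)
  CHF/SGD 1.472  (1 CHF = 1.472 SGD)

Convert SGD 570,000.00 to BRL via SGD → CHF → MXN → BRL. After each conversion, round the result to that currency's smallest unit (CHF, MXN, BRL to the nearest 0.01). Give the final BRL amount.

BRL 2,301,419.22

SGD 570,000.00 ÷ 1.472 = CHF 387,228.26
CHF 387,228.26 ÷ 0.05751 = MXN 6,733,233.52
MXN 6,733,233.52 × 0.3418 = BRL 2,301,419.22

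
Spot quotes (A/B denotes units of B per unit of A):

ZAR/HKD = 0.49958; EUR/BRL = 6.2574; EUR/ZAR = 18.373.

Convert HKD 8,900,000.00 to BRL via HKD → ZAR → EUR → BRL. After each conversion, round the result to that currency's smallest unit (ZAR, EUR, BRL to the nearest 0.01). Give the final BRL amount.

HKD 8,900,000.00 ÷ 0.49958 = ZAR 17,814,964.57
ZAR 17,814,964.57 ÷ 18.373 = EUR 969,627.42
EUR 969,627.42 × 6.2574 = BRL 6,067,346.62

BRL 6,067,346.62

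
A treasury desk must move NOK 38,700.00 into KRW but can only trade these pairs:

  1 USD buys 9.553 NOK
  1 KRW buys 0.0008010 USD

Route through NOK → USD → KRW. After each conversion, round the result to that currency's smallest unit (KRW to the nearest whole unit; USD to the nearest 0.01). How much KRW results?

KRW 5,057,528

NOK 38,700.00 ÷ 9.553 = USD 4,051.08
USD 4,051.08 ÷ 0.0008010 = KRW 5,057,528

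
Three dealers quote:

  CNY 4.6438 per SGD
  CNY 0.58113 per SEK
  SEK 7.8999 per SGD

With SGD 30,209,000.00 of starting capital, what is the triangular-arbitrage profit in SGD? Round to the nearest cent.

Profit: SGD 348,299.21

Profitable loop is SGD → CNY → SEK → SGD:
SGD 30,209,000.00 × 4.6438 = CNY 140,284,554.20
CNY 140,284,554.20 ÷ 0.58113 = SEK 241,399,608.01
SEK 241,399,608.01 ÷ 7.8999 = SGD 30,557,299.21
Profit = SGD 30,557,299.21 − SGD 30,209,000.00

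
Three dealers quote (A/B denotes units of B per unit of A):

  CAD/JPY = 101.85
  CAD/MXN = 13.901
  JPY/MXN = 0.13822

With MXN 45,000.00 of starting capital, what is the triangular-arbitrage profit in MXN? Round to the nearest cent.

Profit: MXN 572.03

Profitable loop is MXN → CAD → JPY → MXN:
MXN 45,000.00 ÷ 13.901 = CAD 3,237.18
CAD 3,237.18 × 101.85 = JPY 329,706
JPY 329,706 × 0.13822 = MXN 45,572.03
Profit = MXN 45,572.03 − MXN 45,000.00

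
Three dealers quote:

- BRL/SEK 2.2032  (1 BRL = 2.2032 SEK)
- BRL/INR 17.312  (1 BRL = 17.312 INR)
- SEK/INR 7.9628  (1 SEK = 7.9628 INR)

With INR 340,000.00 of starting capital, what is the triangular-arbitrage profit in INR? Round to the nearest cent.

Profitable loop is INR → BRL → SEK → INR:
INR 340,000.00 ÷ 17.312 = BRL 19,639.56
BRL 19,639.56 × 2.2032 = SEK 43,269.87
SEK 43,269.87 × 7.9628 = INR 344,549.33
Profit = INR 344,549.33 − INR 340,000.00

Profit: INR 4,549.33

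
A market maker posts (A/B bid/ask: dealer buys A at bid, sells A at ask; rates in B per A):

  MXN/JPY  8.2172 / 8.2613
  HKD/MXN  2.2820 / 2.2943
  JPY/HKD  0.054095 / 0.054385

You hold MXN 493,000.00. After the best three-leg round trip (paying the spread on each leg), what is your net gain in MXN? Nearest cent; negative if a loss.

Best loop MXN → JPY → HKD → MXN:
MXN 493,000.00 × 8.2172 (sell MXN at bid) = JPY 4,051,080
JPY 4,051,080 × 0.054095 (sell JPY at bid) = HKD 219,143.15
HKD 219,143.15 × 2.2820 (sell HKD at bid) = MXN 500,084.67

Net profit: MXN 7,084.67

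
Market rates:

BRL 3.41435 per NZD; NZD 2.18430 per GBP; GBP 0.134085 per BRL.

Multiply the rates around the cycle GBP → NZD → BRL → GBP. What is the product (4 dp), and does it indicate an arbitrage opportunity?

Around GBP → NZD → BRL → GBP: 1 × 2.18430 × 3.41435 × 0.134085 = 1.000001
Product ≈ 1 (deviation 0.000%, within rounding noise).

1.0000 (no arbitrage)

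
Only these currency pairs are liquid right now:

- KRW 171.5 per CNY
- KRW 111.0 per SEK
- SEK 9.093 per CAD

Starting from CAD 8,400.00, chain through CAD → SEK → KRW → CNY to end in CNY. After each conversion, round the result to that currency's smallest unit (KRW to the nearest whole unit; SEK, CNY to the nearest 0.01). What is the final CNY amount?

CNY 49,436.23

CAD 8,400.00 × 9.093 = SEK 76,381.20
SEK 76,381.20 × 111.0 = KRW 8,478,313
KRW 8,478,313 ÷ 171.5 = CNY 49,436.23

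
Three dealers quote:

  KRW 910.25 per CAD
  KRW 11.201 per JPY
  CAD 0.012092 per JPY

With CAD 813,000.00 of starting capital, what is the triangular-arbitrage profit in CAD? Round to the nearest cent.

Profit: CAD 14,348.56

Profitable loop is CAD → JPY → KRW → CAD:
CAD 813,000.00 ÷ 0.012092 = JPY 67,234,535
JPY 67,234,535 × 11.201 = KRW 753,094,029
KRW 753,094,029 ÷ 910.25 = CAD 827,348.56
Profit = CAD 827,348.56 − CAD 813,000.00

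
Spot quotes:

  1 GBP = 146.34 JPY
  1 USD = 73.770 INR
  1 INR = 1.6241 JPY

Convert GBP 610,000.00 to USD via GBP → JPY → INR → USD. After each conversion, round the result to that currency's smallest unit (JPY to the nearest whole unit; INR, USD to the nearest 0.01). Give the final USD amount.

USD 745,075.59

GBP 610,000.00 × 146.34 = JPY 89,267,400
JPY 89,267,400 ÷ 1.6241 = INR 54,964,226.34
INR 54,964,226.34 ÷ 73.770 = USD 745,075.59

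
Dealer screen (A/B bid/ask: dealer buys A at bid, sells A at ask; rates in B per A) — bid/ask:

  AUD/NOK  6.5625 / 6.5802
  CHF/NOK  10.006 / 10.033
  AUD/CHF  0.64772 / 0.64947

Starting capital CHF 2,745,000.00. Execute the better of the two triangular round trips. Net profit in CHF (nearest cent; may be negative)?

Net profit: CHF 19,532.87

Best loop CHF → AUD → NOK → CHF:
CHF 2,745,000.00 ÷ 0.64947 (buy AUD at ask) = AUD 4,226,523.17
AUD 4,226,523.17 × 6.5625 (sell AUD at bid) = NOK 27,736,558.27
NOK 27,736,558.27 ÷ 10.033 (buy CHF at ask) = CHF 2,764,532.87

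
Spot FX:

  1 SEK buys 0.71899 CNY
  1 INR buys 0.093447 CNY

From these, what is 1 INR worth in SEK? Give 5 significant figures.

1 INR × 0.093447 = 0.093447 CNY
0.093447 CNY ÷ 0.71899 = 0.12997 SEK

INR/SEK = 0.12997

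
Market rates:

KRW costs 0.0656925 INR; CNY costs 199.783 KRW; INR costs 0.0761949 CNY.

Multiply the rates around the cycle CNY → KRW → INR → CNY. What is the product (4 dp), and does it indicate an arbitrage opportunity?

Around CNY → KRW → INR → CNY: 1 × 199.783 × 0.0656925 × 0.0761949 = 1.000001
Product ≈ 1 (deviation 0.000%, within rounding noise).

1.0000 (no arbitrage)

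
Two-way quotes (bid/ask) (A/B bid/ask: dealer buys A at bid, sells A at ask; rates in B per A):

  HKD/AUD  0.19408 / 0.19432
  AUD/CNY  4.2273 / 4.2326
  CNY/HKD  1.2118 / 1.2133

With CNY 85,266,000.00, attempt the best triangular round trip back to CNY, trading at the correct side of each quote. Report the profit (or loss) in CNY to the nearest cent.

Best loop CNY → AUD → HKD → CNY:
CNY 85,266,000.00 ÷ 4.2326 (buy AUD at ask) = AUD 20,145,064.50
AUD 20,145,064.50 ÷ 0.19432 (buy HKD at ask) = HKD 103,669,537.36
HKD 103,669,537.36 ÷ 1.2133 (buy CNY at ask) = CNY 85,444,273.76

Net profit: CNY 178,273.76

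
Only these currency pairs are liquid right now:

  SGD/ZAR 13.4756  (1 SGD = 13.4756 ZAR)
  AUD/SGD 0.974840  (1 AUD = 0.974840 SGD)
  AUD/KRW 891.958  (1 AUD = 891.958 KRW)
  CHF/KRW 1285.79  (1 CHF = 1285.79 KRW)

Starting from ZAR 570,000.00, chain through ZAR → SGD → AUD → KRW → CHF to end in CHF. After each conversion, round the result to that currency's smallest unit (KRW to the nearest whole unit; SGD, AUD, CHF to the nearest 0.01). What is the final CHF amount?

CHF 30,100.08

ZAR 570,000.00 ÷ 13.4756 = SGD 42,298.67
SGD 42,298.67 ÷ 0.974840 = AUD 43,390.37
AUD 43,390.37 × 891.958 = KRW 38,702,388
KRW 38,702,388 ÷ 1285.79 = CHF 30,100.08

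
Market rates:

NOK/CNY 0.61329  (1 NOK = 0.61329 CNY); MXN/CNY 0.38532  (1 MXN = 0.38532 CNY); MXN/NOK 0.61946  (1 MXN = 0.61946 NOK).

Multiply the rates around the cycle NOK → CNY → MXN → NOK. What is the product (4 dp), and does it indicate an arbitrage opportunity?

0.9860 (arbitrage exists)

Around NOK → CNY → MXN → NOK: 1 × 0.61329 ÷ 0.38532 × 0.61946 = 0.985956
Product < 1; profitable direction is NOK → MXN → CNY → NOK.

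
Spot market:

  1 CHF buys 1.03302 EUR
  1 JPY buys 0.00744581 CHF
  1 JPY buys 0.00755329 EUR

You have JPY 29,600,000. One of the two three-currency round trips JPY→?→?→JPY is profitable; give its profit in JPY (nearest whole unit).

Profit: JPY 542,289

Profitable loop is JPY → CHF → EUR → JPY:
JPY 29,600,000 × 0.00744581 = CHF 220,395.98
CHF 220,395.98 × 1.03302 = EUR 227,673.45
EUR 227,673.45 ÷ 0.00755329 = JPY 30,142,289
Profit = JPY 30,142,289 − JPY 29,600,000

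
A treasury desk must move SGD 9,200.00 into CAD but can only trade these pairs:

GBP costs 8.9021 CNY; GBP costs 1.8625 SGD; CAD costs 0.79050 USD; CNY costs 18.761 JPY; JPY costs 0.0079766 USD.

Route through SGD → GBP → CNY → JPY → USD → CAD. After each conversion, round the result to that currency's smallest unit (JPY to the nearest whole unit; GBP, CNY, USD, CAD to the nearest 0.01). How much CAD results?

SGD 9,200.00 ÷ 1.8625 = GBP 4,939.60
GBP 4,939.60 × 8.9021 = CNY 43,972.81
CNY 43,972.81 × 18.761 = JPY 824,974
JPY 824,974 × 0.0079766 = USD 6,580.49
USD 6,580.49 ÷ 0.79050 = CAD 8,324.47

CAD 8,324.47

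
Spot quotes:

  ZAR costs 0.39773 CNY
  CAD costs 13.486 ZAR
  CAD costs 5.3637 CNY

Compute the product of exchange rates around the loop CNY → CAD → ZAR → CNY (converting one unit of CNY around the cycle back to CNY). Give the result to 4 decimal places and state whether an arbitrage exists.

Around CNY → CAD → ZAR → CNY: 1 ÷ 5.3637 × 13.486 × 0.39773 = 1.000016
Product ≈ 1 (deviation 0.002%, within rounding noise).

1.0000 (no arbitrage)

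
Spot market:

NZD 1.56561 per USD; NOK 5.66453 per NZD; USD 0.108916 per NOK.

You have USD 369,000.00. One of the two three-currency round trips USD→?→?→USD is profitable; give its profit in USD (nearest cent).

Profit: USD 13,020.98

Profitable loop is USD → NOK → NZD → USD:
USD 369,000.00 ÷ 0.108916 = NOK 3,387,931.98
NOK 3,387,931.98 ÷ 5.66453 = NZD 598,095.87
NZD 598,095.87 ÷ 1.56561 = USD 382,020.98
Profit = USD 382,020.98 − USD 369,000.00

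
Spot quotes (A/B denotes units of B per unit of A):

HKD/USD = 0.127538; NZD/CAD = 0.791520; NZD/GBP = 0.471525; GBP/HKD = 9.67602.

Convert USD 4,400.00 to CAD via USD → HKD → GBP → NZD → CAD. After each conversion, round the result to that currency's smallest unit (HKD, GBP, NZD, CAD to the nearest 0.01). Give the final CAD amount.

USD 4,400.00 ÷ 0.127538 = HKD 34,499.52
HKD 34,499.52 ÷ 9.67602 = GBP 3,565.47
GBP 3,565.47 ÷ 0.471525 = NZD 7,561.57
NZD 7,561.57 × 0.791520 = CAD 5,985.13

CAD 5,985.13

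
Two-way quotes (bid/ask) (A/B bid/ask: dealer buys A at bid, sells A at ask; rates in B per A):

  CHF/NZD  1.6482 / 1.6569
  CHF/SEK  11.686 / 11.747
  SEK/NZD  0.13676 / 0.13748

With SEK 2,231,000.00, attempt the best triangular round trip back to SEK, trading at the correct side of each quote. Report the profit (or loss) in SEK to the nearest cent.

Best loop SEK → CHF → NZD → SEK:
SEK 2,231,000.00 ÷ 11.747 (buy CHF at ask) = CHF 189,920.83
CHF 189,920.83 × 1.6482 (sell CHF at bid) = NZD 313,027.51
NZD 313,027.51 ÷ 0.13748 (buy SEK at ask) = SEK 2,276,894.92

Net profit: SEK 45,894.92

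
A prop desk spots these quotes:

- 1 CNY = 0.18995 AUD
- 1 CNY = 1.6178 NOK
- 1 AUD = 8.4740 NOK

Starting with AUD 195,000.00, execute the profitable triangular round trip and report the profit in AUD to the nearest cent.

Profitable loop is AUD → CNY → NOK → AUD:
AUD 195,000.00 ÷ 0.18995 = CNY 1,026,585.94
CNY 1,026,585.94 × 1.6178 = NOK 1,660,810.74
NOK 1,660,810.74 ÷ 8.4740 = AUD 195,988.99
Profit = AUD 195,988.99 − AUD 195,000.00

Profit: AUD 988.99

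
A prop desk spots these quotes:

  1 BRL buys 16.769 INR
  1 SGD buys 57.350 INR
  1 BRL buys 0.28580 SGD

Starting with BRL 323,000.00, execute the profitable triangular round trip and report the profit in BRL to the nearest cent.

Profit: BRL 7,456.30

Profitable loop is BRL → INR → SGD → BRL:
BRL 323,000.00 × 16.769 = INR 5,416,387.00
INR 5,416,387.00 ÷ 57.350 = SGD 94,444.41
SGD 94,444.41 ÷ 0.28580 = BRL 330,456.30
Profit = BRL 330,456.30 − BRL 323,000.00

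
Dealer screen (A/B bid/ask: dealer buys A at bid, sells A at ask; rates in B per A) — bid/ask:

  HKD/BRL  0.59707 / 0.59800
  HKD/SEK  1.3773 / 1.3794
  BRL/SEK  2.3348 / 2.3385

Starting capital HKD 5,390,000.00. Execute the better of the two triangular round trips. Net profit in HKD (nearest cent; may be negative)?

Net profit: HKD 57,201.97

Best loop HKD → BRL → SEK → HKD:
HKD 5,390,000.00 × 0.59707 (sell HKD at bid) = BRL 3,218,207.30
BRL 3,218,207.30 × 2.3348 (sell BRL at bid) = SEK 7,513,870.40
SEK 7,513,870.40 ÷ 1.3794 (buy HKD at ask) = HKD 5,447,201.97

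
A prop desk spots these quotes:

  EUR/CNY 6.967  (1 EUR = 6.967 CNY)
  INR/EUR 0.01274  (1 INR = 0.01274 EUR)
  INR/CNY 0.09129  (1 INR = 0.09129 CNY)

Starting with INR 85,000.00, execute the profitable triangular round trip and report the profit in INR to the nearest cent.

Profitable loop is INR → CNY → EUR → INR:
INR 85,000.00 × 0.09129 = CNY 7,759.65
CNY 7,759.65 ÷ 6.967 = EUR 1,113.77
EUR 1,113.77 ÷ 0.01274 = INR 87,423.24
Profit = INR 87,423.24 − INR 85,000.00

Profit: INR 2,423.24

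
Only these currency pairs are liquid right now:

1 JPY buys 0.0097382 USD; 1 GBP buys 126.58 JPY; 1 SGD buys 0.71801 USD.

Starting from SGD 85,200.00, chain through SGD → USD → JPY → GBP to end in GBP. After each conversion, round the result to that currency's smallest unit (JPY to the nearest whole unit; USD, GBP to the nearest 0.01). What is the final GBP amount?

SGD 85,200.00 × 0.71801 = USD 61,174.45
USD 61,174.45 ÷ 0.0097382 = JPY 6,281,905
JPY 6,281,905 ÷ 126.58 = GBP 49,627.94

GBP 49,627.94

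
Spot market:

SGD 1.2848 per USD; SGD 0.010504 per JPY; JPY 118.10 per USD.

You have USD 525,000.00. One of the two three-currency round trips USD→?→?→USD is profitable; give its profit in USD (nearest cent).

Profit: USD 18,738.67

Profitable loop is USD → SGD → JPY → USD:
USD 525,000.00 × 1.2848 = SGD 674,520.00
SGD 674,520.00 ÷ 0.010504 = JPY 64,215,537
JPY 64,215,537 ÷ 118.10 = USD 543,738.67
Profit = USD 543,738.67 − USD 525,000.00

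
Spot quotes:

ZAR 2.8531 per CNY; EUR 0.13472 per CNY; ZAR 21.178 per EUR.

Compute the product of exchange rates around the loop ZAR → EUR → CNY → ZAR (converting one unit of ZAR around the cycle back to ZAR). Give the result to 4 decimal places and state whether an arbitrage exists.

Around ZAR → EUR → CNY → ZAR: 1 ÷ 21.178 ÷ 0.13472 × 2.8531 = 1.000000
Product ≈ 1 (deviation 0.000%, within rounding noise).

1.0000 (no arbitrage)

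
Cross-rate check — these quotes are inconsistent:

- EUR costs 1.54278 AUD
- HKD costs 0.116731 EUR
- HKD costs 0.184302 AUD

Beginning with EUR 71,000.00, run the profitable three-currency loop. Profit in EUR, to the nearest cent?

Profit: EUR 1,660.47

Profitable loop is EUR → HKD → AUD → EUR:
EUR 71,000.00 ÷ 0.116731 = HKD 608,236.03
HKD 608,236.03 × 0.184302 = AUD 112,099.12
AUD 112,099.12 ÷ 1.54278 = EUR 72,660.47
Profit = EUR 72,660.47 − EUR 71,000.00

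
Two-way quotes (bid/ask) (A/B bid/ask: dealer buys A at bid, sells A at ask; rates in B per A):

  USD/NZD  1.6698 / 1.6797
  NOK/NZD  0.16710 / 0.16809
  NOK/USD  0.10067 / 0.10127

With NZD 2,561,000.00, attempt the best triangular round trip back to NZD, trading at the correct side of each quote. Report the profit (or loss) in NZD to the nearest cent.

Best loop NZD → NOK → USD → NZD:
NZD 2,561,000.00 ÷ 0.16809 (buy NOK at ask) = NOK 15,235,885.54
NOK 15,235,885.54 × 0.10067 (sell NOK at bid) = USD 1,533,796.60
USD 1,533,796.60 × 1.6698 (sell USD at bid) = NZD 2,561,133.56

Net profit: NZD 133.56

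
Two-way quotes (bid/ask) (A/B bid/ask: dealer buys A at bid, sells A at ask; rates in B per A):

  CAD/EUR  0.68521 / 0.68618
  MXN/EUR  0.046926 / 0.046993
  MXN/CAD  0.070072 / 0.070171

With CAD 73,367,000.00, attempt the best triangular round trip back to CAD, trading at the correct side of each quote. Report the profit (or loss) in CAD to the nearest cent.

Net profit: CAD 1,594,073.24

Best loop CAD → EUR → MXN → CAD:
CAD 73,367,000.00 × 0.68521 (sell CAD at bid) = EUR 50,271,802.07
EUR 50,271,802.07 ÷ 0.046993 (buy MXN at ask) = MXN 1,069,772,137.77
MXN 1,069,772,137.77 × 0.070072 (sell MXN at bid) = CAD 74,961,073.24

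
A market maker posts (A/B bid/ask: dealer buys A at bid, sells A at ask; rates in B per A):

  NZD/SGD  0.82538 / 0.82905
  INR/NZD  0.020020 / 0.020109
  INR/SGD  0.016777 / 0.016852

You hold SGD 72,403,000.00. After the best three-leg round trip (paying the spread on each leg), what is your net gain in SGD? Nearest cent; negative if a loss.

Net profit: SGD 458,761.79

Best loop SGD → NZD → INR → SGD:
SGD 72,403,000.00 ÷ 0.82905 (buy NZD at ask) = NZD 87,332,488.99
NZD 87,332,488.99 ÷ 0.020109 (buy INR at ask) = INR 4,342,955,343.05
INR 4,342,955,343.05 × 0.016777 (sell INR at bid) = SGD 72,861,761.79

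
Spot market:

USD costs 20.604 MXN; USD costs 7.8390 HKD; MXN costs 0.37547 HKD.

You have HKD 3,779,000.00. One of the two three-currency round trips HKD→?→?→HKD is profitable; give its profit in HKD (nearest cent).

Profit: HKD 50,224.00

Profitable loop is HKD → MXN → USD → HKD:
HKD 3,779,000.00 ÷ 0.37547 = MXN 10,064,718.89
MXN 10,064,718.89 ÷ 20.604 = USD 488,483.74
USD 488,483.74 × 7.8390 = HKD 3,829,224.00
Profit = HKD 3,829,224.00 − HKD 3,779,000.00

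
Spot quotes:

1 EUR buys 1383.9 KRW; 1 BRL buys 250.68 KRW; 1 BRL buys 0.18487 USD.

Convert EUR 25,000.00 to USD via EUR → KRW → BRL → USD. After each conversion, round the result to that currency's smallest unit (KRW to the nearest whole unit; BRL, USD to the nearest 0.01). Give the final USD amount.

EUR 25,000.00 × 1383.9 = KRW 34,597,500
KRW 34,597,500 ÷ 250.68 = BRL 138,014.60
BRL 138,014.60 × 0.18487 = USD 25,514.76

USD 25,514.76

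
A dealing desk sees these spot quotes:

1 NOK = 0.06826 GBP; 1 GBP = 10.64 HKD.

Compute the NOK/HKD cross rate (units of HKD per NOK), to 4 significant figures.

NOK/HKD = 0.7263

1 NOK × 0.06826 = 0.06826 GBP
0.06826 GBP × 10.64 = 0.726286 HKD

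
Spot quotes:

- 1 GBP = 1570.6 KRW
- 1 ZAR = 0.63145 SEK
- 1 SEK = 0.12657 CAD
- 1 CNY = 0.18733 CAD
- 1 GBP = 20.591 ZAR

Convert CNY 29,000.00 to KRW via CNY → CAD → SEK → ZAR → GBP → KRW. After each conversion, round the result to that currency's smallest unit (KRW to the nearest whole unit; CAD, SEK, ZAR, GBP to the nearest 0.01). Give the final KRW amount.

KRW 5,184,708

CNY 29,000.00 × 0.18733 = CAD 5,432.57
CAD 5,432.57 ÷ 0.12657 = SEK 42,921.47
SEK 42,921.47 ÷ 0.63145 = ZAR 67,972.87
ZAR 67,972.87 ÷ 20.591 = GBP 3,301.10
GBP 3,301.10 × 1570.6 = KRW 5,184,708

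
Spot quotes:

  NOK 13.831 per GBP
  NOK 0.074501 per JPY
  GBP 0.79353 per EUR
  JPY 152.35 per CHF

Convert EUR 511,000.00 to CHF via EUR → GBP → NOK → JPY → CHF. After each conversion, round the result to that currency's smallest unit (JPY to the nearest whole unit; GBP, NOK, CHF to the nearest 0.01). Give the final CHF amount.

CHF 494,120.95

EUR 511,000.00 × 0.79353 = GBP 405,493.83
GBP 405,493.83 × 13.831 = NOK 5,608,385.16
NOK 5,608,385.16 ÷ 0.074501 = JPY 75,279,327
JPY 75,279,327 ÷ 152.35 = CHF 494,120.95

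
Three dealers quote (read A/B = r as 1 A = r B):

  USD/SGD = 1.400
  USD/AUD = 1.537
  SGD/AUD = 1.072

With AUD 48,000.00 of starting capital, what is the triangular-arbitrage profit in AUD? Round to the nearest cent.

Profitable loop is AUD → SGD → USD → AUD:
AUD 48,000.00 ÷ 1.072 = SGD 44,776.12
SGD 44,776.12 ÷ 1.400 = USD 31,982.94
USD 31,982.94 × 1.537 = AUD 49,157.78
Profit = AUD 49,157.78 − AUD 48,000.00

Profit: AUD 1,157.78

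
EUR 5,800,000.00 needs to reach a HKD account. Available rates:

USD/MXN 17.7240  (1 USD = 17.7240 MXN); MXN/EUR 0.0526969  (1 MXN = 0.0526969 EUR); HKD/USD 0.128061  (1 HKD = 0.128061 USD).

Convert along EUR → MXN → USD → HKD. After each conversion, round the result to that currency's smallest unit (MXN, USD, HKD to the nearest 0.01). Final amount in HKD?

EUR 5,800,000.00 ÷ 0.0526969 = MXN 110,063,400.31
MXN 110,063,400.31 ÷ 17.7240 = USD 6,209,851.07
USD 6,209,851.07 ÷ 0.128061 = HKD 48,491,352.32

HKD 48,491,352.32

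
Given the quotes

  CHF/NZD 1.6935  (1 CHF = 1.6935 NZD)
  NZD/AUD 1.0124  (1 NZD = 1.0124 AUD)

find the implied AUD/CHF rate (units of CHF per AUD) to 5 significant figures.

1 AUD ÷ 1.0124 = 0.987752 NZD
0.987752 NZD ÷ 1.6935 = 0.583261 CHF

AUD/CHF = 0.58326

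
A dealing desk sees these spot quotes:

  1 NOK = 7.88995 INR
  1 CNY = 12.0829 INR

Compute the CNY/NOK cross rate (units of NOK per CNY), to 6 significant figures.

1 CNY × 12.0829 = 12.0829 INR
12.0829 INR ÷ 7.88995 = 1.53143 NOK

CNY/NOK = 1.53143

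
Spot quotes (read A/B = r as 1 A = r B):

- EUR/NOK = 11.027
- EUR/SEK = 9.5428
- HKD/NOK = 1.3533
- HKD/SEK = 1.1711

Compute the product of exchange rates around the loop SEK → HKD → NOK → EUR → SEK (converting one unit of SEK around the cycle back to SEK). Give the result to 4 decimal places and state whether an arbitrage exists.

1.0000 (no arbitrage)

Around SEK → HKD → NOK → EUR → SEK: 1 ÷ 1.1711 × 1.3533 ÷ 11.027 × 9.5428 = 1.000043
Product ≈ 1 (deviation 0.004%, within rounding noise).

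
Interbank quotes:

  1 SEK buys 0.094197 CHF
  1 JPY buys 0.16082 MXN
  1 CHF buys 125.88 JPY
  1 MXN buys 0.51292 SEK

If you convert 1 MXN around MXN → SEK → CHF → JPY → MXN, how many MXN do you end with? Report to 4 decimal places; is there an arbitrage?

Around MXN → SEK → CHF → JPY → MXN: 1 × 0.51292 × 0.094197 × 125.88 × 0.16082 = 0.978101
Product < 1; profitable direction is MXN → JPY → CHF → SEK → MXN.

0.9781 (arbitrage exists)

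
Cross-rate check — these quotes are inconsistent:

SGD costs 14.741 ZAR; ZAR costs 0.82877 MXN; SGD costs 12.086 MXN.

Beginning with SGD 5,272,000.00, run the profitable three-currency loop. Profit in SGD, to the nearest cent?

Profit: SGD 57,098.90

Profitable loop is SGD → ZAR → MXN → SGD:
SGD 5,272,000.00 × 14.741 = ZAR 77,714,552.00
ZAR 77,714,552.00 × 0.82877 = MXN 64,407,489.26
MXN 64,407,489.26 ÷ 12.086 = SGD 5,329,098.90
Profit = SGD 5,329,098.90 − SGD 5,272,000.00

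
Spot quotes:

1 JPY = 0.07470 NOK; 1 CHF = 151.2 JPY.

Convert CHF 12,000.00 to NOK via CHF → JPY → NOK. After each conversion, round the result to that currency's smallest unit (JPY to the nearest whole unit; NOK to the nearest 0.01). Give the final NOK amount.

NOK 135,535.68

CHF 12,000.00 × 151.2 = JPY 1,814,400
JPY 1,814,400 × 0.07470 = NOK 135,535.68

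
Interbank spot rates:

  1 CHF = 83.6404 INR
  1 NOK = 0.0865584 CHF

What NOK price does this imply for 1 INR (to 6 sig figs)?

1 INR ÷ 83.6404 = 0.0119559 CHF
0.0119559 CHF ÷ 0.0865584 = 0.138126 NOK

INR/NOK = 0.138126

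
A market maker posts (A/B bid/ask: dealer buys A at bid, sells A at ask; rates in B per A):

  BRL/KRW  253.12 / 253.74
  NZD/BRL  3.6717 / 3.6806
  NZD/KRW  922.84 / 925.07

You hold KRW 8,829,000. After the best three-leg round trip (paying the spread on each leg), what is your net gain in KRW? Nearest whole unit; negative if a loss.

Net profit: KRW 41,142

Best loop KRW → NZD → BRL → KRW:
KRW 8,829,000 ÷ 925.07 (buy NZD at ask) = NZD 9,544.14
NZD 9,544.14 × 3.6717 (sell NZD at bid) = BRL 35,043.23
BRL 35,043.23 × 253.12 (sell BRL at bid) = KRW 8,870,142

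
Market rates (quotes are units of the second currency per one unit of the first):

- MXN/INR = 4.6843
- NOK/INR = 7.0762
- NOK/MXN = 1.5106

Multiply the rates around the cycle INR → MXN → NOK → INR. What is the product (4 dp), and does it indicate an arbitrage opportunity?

1.0000 (no arbitrage)

Around INR → MXN → NOK → INR: 1 ÷ 4.6843 ÷ 1.5106 × 7.0762 = 1.000014
Product ≈ 1 (deviation 0.001%, within rounding noise).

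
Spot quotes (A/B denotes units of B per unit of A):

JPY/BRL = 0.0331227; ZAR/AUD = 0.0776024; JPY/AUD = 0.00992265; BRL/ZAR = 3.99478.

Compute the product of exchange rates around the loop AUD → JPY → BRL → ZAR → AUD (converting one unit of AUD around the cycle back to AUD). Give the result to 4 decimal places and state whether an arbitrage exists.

1.0348 (arbitrage exists)

Around AUD → JPY → BRL → ZAR → AUD: 1 ÷ 0.00992265 × 0.0331227 × 3.99478 × 0.0776024 = 1.034823
Product > 1; profitable direction is AUD → JPY → BRL → ZAR → AUD.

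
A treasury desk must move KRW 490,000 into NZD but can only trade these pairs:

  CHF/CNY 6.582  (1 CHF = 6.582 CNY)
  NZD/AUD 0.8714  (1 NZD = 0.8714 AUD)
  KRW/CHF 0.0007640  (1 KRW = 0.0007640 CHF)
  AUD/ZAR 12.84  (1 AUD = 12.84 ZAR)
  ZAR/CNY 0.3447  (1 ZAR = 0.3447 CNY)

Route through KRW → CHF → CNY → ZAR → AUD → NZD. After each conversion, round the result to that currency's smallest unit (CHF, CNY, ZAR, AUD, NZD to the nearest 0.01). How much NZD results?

NZD 638.89

KRW 490,000 × 0.0007640 = CHF 374.36
CHF 374.36 × 6.582 = CNY 2,464.04
CNY 2,464.04 ÷ 0.3447 = ZAR 7,148.36
ZAR 7,148.36 ÷ 12.84 = AUD 556.73
AUD 556.73 ÷ 0.8714 = NZD 638.89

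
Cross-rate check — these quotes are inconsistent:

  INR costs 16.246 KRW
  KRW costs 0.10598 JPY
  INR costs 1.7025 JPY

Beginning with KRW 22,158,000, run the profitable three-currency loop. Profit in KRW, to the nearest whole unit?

Profitable loop is KRW → JPY → INR → KRW:
KRW 22,158,000 × 0.10598 = JPY 2,348,305
JPY 2,348,305 ÷ 1.7025 = INR 1,379,327.37
INR 1,379,327.37 × 16.246 = KRW 22,408,552
Profit = KRW 22,408,552 − KRW 22,158,000

Profit: KRW 250,552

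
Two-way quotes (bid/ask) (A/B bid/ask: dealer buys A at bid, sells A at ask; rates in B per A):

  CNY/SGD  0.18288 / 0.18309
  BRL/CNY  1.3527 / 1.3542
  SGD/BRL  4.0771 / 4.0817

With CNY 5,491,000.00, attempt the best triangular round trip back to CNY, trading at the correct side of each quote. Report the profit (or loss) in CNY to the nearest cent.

Best loop CNY → SGD → BRL → CNY:
CNY 5,491,000.00 × 0.18288 (sell CNY at bid) = SGD 1,004,194.08
SGD 1,004,194.08 × 4.0771 (sell SGD at bid) = BRL 4,094,199.68
BRL 4,094,199.68 × 1.3527 (sell BRL at bid) = CNY 5,538,223.91

Net profit: CNY 47,223.91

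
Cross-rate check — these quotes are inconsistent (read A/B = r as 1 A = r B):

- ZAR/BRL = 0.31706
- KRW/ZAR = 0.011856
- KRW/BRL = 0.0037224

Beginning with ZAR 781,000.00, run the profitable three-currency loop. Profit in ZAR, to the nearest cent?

Profitable loop is ZAR → BRL → KRW → ZAR:
ZAR 781,000.00 × 0.31706 = BRL 247,623.86
BRL 247,623.86 ÷ 0.0037224 = KRW 66,522,636
KRW 66,522,636 × 0.011856 = ZAR 788,692.37
Profit = ZAR 788,692.37 − ZAR 781,000.00

Profit: ZAR 7,692.37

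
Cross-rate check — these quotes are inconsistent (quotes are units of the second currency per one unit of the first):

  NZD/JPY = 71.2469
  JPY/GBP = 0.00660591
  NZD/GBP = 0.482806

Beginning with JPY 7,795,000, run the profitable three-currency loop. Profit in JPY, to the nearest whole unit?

Profitable loop is JPY → NZD → GBP → JPY:
JPY 7,795,000 ÷ 71.2469 = NZD 109,408.27
NZD 109,408.27 × 0.482806 = GBP 52,822.97
GBP 52,822.97 ÷ 0.00660591 = JPY 7,996,320
Profit = JPY 7,996,320 − JPY 7,795,000

Profit: JPY 201,320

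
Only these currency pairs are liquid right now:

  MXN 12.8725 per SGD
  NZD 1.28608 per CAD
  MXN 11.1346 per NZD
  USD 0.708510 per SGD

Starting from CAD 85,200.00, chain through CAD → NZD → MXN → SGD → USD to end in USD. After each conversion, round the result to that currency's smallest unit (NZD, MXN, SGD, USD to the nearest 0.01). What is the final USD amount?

USD 67,152.98

CAD 85,200.00 × 1.28608 = NZD 109,574.02
NZD 109,574.02 × 11.1346 = MXN 1,220,062.88
MXN 1,220,062.88 ÷ 12.8725 = SGD 94,780.57
SGD 94,780.57 × 0.708510 = USD 67,152.98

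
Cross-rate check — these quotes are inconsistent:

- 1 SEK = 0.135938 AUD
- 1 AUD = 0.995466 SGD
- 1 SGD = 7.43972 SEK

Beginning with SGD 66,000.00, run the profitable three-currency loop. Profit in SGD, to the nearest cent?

Profitable loop is SGD → SEK → AUD → SGD:
SGD 66,000.00 × 7.43972 = SEK 491,021.52
SEK 491,021.52 × 0.135938 = AUD 66,748.48
AUD 66,748.48 × 0.995466 = SGD 66,445.85
Profit = SGD 66,445.85 − SGD 66,000.00

Profit: SGD 445.85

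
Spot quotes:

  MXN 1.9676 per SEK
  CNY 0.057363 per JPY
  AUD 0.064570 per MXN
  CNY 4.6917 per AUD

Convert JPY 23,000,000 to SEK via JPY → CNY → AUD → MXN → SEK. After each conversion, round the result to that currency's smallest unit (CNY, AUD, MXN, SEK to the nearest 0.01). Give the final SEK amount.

SEK 2,213,409.98

JPY 23,000,000 × 0.057363 = CNY 1,319,349.00
CNY 1,319,349.00 ÷ 4.6917 = AUD 281,209.16
AUD 281,209.16 ÷ 0.064570 = MXN 4,355,105.47
MXN 4,355,105.47 ÷ 1.9676 = SEK 2,213,409.98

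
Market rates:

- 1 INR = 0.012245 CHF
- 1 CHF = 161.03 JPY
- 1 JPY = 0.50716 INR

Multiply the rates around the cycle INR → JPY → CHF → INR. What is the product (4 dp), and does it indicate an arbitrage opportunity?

Around INR → JPY → CHF → INR: 1 ÷ 0.50716 ÷ 161.03 ÷ 0.012245 = 0.999976
Product ≈ 1 (deviation 0.002%, within rounding noise).

1.0000 (no arbitrage)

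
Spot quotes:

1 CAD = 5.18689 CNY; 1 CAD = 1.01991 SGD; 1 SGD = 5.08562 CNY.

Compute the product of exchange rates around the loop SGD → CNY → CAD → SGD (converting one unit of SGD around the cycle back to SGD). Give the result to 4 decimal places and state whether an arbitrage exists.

1.0000 (no arbitrage)

Around SGD → CNY → CAD → SGD: 1 × 5.08562 ÷ 5.18689 × 1.01991 = 0.999997
Product ≈ 1 (deviation 0.000%, within rounding noise).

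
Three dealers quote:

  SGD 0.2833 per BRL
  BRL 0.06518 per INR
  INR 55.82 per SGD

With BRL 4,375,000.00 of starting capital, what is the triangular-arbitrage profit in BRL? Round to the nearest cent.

Profit: BRL 134,504.45

Profitable loop is BRL → SGD → INR → BRL:
BRL 4,375,000.00 × 0.2833 = SGD 1,239,437.50
SGD 1,239,437.50 × 55.82 = INR 69,185,401.25
INR 69,185,401.25 × 0.06518 = BRL 4,509,504.45
Profit = BRL 4,509,504.45 − BRL 4,375,000.00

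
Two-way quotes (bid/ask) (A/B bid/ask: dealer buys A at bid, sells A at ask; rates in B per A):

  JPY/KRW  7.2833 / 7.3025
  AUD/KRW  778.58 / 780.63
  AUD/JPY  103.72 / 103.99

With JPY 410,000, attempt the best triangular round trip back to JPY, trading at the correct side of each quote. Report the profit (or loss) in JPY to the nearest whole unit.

Best loop JPY → AUD → KRW → JPY:
JPY 410,000 ÷ 103.99 (buy AUD at ask) = AUD 3,942.69
AUD 3,942.69 × 778.58 (sell AUD at bid) = KRW 3,069,697
KRW 3,069,697 ÷ 7.3025 (buy JPY at ask) = JPY 420,362

Net profit: JPY 10,362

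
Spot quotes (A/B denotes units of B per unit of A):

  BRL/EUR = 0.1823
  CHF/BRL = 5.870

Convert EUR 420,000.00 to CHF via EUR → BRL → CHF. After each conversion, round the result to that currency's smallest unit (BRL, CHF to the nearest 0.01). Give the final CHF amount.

EUR 420,000.00 ÷ 0.1823 = BRL 2,303,894.68
BRL 2,303,894.68 ÷ 5.870 = CHF 392,486.32

CHF 392,486.32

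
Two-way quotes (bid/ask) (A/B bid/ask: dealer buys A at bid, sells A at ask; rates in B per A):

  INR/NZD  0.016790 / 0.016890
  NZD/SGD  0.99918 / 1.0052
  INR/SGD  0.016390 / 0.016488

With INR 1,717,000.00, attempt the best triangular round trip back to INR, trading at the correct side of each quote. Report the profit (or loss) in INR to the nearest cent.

Net profit: INR 30,015.45

Best loop INR → NZD → SGD → INR:
INR 1,717,000.00 × 0.016790 (sell INR at bid) = NZD 28,828.43
NZD 28,828.43 × 0.99918 (sell NZD at bid) = SGD 28,804.79
SGD 28,804.79 ÷ 0.016488 (buy INR at ask) = INR 1,747,015.45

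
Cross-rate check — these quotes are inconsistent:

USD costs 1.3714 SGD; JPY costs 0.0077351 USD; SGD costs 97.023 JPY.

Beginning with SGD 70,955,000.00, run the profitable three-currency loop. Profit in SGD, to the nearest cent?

Profit: SGD 2,072,726.65

Profitable loop is SGD → JPY → USD → SGD:
SGD 70,955,000.00 × 97.023 = JPY 6,884,266,965
JPY 6,884,266,965 × 0.0077351 = USD 53,250,493.40
USD 53,250,493.40 × 1.3714 = SGD 73,027,726.65
Profit = SGD 73,027,726.65 − SGD 70,955,000.00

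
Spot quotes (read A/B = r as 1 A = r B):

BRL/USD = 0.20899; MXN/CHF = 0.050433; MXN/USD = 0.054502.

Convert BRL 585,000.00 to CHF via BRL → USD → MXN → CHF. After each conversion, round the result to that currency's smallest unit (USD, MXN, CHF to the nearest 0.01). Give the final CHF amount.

BRL 585,000.00 × 0.20899 = USD 122,259.15
USD 122,259.15 ÷ 0.054502 = MXN 2,243,204.84
MXN 2,243,204.84 × 0.050433 = CHF 113,131.55

CHF 113,131.55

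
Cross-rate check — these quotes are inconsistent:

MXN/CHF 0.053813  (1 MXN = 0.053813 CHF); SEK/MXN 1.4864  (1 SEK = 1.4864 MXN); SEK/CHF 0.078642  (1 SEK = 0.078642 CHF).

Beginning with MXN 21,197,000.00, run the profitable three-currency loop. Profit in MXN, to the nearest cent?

Profitable loop is MXN → CHF → SEK → MXN:
MXN 21,197,000.00 × 0.053813 = CHF 1,140,674.16
CHF 1,140,674.16 ÷ 0.078642 = SEK 14,504,643.33
SEK 14,504,643.33 × 1.4864 = MXN 21,559,701.85
Profit = MXN 21,559,701.85 − MXN 21,197,000.00

Profit: MXN 362,701.85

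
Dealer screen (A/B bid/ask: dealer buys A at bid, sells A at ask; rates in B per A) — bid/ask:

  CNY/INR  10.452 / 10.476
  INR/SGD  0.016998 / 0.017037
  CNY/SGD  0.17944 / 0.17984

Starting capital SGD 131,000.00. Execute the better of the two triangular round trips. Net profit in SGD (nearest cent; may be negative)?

Best loop SGD → INR → CNY → SGD:
SGD 131,000.00 ÷ 0.017037 (buy INR at ask) = INR 7,689,147.15
INR 7,689,147.15 ÷ 10.476 (buy CNY at ask) = CNY 733,977.39
CNY 733,977.39 × 0.17944 (sell CNY at bid) = SGD 131,704.90

Net profit: SGD 704.90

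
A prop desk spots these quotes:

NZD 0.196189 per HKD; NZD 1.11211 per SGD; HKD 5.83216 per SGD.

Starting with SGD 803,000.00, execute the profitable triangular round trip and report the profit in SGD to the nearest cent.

Profitable loop is SGD → HKD → NZD → SGD:
SGD 803,000.00 × 5.83216 = HKD 4,683,224.48
HKD 4,683,224.48 × 0.196189 = NZD 918,797.13
NZD 918,797.13 ÷ 1.11211 = SGD 826,174.68
Profit = SGD 826,174.68 − SGD 803,000.00

Profit: SGD 23,174.68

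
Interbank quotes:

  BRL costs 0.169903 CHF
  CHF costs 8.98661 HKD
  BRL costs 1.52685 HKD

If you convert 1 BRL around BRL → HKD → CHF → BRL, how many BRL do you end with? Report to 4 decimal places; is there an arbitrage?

1.0000 (no arbitrage)

Around BRL → HKD → CHF → BRL: 1 × 1.52685 ÷ 8.98661 ÷ 0.169903 = 0.999999
Product ≈ 1 (deviation 0.000%, within rounding noise).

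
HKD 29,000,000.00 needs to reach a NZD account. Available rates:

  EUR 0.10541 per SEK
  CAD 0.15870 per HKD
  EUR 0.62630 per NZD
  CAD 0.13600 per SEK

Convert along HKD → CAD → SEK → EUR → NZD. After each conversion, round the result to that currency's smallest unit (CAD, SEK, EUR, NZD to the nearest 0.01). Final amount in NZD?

HKD 29,000,000.00 × 0.15870 = CAD 4,602,300.00
CAD 4,602,300.00 ÷ 0.13600 = SEK 33,840,441.18
SEK 33,840,441.18 × 0.10541 = EUR 3,567,120.90
EUR 3,567,120.90 ÷ 0.62630 = NZD 5,695,546.70

NZD 5,695,546.70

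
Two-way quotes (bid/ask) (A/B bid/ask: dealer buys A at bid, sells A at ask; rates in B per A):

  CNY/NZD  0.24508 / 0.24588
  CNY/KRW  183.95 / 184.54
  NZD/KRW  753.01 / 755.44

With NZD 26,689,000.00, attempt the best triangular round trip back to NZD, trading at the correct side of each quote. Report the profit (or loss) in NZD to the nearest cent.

Best loop NZD → KRW → CNY → NZD:
NZD 26,689,000.00 × 753.01 (sell NZD at bid) = KRW 20,097,083,890
KRW 20,097,083,890 ÷ 184.54 (buy CNY at ask) = CNY 108,903,673.40
CNY 108,903,673.40 × 0.24508 (sell CNY at bid) = NZD 26,690,112.28

Net profit: NZD 1,112.28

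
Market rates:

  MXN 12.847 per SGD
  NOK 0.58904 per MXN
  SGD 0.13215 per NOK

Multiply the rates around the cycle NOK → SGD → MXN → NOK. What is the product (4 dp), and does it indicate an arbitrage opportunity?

1.0000 (no arbitrage)

Around NOK → SGD → MXN → NOK: 1 × 0.13215 × 12.847 × 0.58904 = 1.000031
Product ≈ 1 (deviation 0.003%, within rounding noise).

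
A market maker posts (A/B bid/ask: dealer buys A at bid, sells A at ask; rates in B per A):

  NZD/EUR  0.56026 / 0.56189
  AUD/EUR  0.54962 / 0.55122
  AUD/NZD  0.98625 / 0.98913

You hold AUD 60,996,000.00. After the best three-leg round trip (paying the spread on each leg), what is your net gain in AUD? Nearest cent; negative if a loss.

Net profit: AUD 147,883.93

Best loop AUD → NZD → EUR → AUD:
AUD 60,996,000.00 × 0.98625 (sell AUD at bid) = NZD 60,157,305.00
NZD 60,157,305.00 × 0.56026 (sell NZD at bid) = EUR 33,703,731.70
EUR 33,703,731.70 ÷ 0.55122 (buy AUD at ask) = AUD 61,143,883.93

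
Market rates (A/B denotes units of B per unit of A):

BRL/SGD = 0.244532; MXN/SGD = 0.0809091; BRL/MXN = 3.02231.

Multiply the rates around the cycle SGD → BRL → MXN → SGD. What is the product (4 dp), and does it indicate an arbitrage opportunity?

1.0000 (no arbitrage)

Around SGD → BRL → MXN → SGD: 1 ÷ 0.244532 × 3.02231 × 0.0809091 = 1.000002
Product ≈ 1 (deviation 0.000%, within rounding noise).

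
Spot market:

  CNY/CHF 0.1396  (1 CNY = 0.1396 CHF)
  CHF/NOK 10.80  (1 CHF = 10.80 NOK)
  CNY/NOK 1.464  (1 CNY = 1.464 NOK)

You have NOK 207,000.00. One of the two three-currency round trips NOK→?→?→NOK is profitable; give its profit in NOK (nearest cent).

Profit: NOK 6,176.07

Profitable loop is NOK → CNY → CHF → NOK:
NOK 207,000.00 ÷ 1.464 = CNY 141,393.44
CNY 141,393.44 × 0.1396 = CHF 19,738.52
CHF 19,738.52 × 10.80 = NOK 213,176.07
Profit = NOK 213,176.07 − NOK 207,000.00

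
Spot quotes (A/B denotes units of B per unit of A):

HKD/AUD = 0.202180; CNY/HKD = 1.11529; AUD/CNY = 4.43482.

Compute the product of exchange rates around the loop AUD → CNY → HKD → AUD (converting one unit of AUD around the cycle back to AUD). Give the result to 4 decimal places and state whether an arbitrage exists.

Around AUD → CNY → HKD → AUD: 1 × 4.43482 × 1.11529 × 0.202180 = 1.000005
Product ≈ 1 (deviation 0.000%, within rounding noise).

1.0000 (no arbitrage)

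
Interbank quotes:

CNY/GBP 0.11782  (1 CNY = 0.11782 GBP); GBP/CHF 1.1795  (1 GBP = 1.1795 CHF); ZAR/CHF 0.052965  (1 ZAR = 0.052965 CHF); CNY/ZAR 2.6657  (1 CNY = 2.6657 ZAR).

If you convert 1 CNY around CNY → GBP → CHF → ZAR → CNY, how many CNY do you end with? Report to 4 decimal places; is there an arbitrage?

Around CNY → GBP → CHF → ZAR → CNY: 1 × 0.11782 × 1.1795 ÷ 0.052965 ÷ 2.6657 = 0.984276
Product < 1; profitable direction is CNY → ZAR → CHF → GBP → CNY.

0.9843 (arbitrage exists)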